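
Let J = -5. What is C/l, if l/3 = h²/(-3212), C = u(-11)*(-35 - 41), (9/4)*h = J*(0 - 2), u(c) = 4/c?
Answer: -37449/25 ≈ -1498.0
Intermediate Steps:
h = 40/9 (h = 4*(-5*(0 - 2))/9 = 4*(-5*(-2))/9 = (4/9)*10 = 40/9 ≈ 4.4444)
C = 304/11 (C = (4/(-11))*(-35 - 41) = (4*(-1/11))*(-76) = -4/11*(-76) = 304/11 ≈ 27.636)
l = -400/21681 (l = 3*((40/9)²/(-3212)) = 3*((1600/81)*(-1/3212)) = 3*(-400/65043) = -400/21681 ≈ -0.018449)
C/l = 304/(11*(-400/21681)) = (304/11)*(-21681/400) = -37449/25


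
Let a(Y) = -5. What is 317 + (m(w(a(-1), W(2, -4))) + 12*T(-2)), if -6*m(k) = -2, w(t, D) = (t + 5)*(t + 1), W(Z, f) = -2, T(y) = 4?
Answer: 1096/3 ≈ 365.33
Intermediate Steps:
w(t, D) = (1 + t)*(5 + t) (w(t, D) = (5 + t)*(1 + t) = (1 + t)*(5 + t))
m(k) = 1/3 (m(k) = -1/6*(-2) = 1/3)
317 + (m(w(a(-1), W(2, -4))) + 12*T(-2)) = 317 + (1/3 + 12*4) = 317 + (1/3 + 48) = 317 + 145/3 = 1096/3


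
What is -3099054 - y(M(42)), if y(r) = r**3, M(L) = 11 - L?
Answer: -3069263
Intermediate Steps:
-3099054 - y(M(42)) = -3099054 - (11 - 1*42)**3 = -3099054 - (11 - 42)**3 = -3099054 - 1*(-31)**3 = -3099054 - 1*(-29791) = -3099054 + 29791 = -3069263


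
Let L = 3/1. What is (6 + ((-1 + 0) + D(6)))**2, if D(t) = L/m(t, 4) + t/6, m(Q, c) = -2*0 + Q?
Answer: 169/4 ≈ 42.250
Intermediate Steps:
m(Q, c) = Q (m(Q, c) = 0 + Q = Q)
L = 3 (L = 3*1 = 3)
D(t) = 3/t + t/6
(6 + ((-1 + 0) + D(6)))**2 = (6 + ((-1 + 0) + (3/6 + (1/6)*6)))**2 = (6 + (-1 + (3*(1/6) + 1)))**2 = (6 + (-1 + (1/2 + 1)))**2 = (6 + (-1 + 3/2))**2 = (6 + 1/2)**2 = (13/2)**2 = 169/4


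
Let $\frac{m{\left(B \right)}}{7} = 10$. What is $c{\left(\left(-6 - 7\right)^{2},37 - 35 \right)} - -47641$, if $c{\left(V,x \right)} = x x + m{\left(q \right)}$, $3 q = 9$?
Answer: $47715$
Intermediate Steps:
$q = 3$ ($q = \frac{1}{3} \cdot 9 = 3$)
$m{\left(B \right)} = 70$ ($m{\left(B \right)} = 7 \cdot 10 = 70$)
$c{\left(V,x \right)} = 70 + x^{2}$ ($c{\left(V,x \right)} = x x + 70 = x^{2} + 70 = 70 + x^{2}$)
$c{\left(\left(-6 - 7\right)^{2},37 - 35 \right)} - -47641 = \left(70 + \left(37 - 35\right)^{2}\right) - -47641 = \left(70 + 2^{2}\right) + 47641 = \left(70 + 4\right) + 47641 = 74 + 47641 = 47715$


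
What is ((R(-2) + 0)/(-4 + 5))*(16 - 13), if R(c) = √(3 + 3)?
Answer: 3*√6 ≈ 7.3485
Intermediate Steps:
R(c) = √6
((R(-2) + 0)/(-4 + 5))*(16 - 13) = ((√6 + 0)/(-4 + 5))*(16 - 13) = (√6/1)*3 = (√6*1)*3 = √6*3 = 3*√6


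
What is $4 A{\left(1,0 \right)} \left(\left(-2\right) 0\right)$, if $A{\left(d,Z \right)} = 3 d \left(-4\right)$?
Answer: $0$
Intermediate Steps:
$A{\left(d,Z \right)} = - 12 d$
$4 A{\left(1,0 \right)} \left(\left(-2\right) 0\right) = 4 \left(\left(-12\right) 1\right) \left(\left(-2\right) 0\right) = 4 \left(-12\right) 0 = \left(-48\right) 0 = 0$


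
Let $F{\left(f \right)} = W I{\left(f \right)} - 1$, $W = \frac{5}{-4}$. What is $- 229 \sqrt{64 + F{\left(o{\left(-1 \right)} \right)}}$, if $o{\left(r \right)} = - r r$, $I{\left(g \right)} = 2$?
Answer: $- \frac{2519 \sqrt{2}}{2} \approx -1781.2$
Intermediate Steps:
$W = - \frac{5}{4}$ ($W = 5 \left(- \frac{1}{4}\right) = - \frac{5}{4} \approx -1.25$)
$o{\left(r \right)} = - r^{2}$
$F{\left(f \right)} = - \frac{7}{2}$ ($F{\left(f \right)} = \left(- \frac{5}{4}\right) 2 - 1 = - \frac{5}{2} - 1 = - \frac{7}{2}$)
$- 229 \sqrt{64 + F{\left(o{\left(-1 \right)} \right)}} = - 229 \sqrt{64 - \frac{7}{2}} = - 229 \sqrt{\frac{121}{2}} = - 229 \frac{11 \sqrt{2}}{2} = - \frac{2519 \sqrt{2}}{2}$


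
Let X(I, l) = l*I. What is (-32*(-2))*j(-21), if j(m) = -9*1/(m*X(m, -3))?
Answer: 64/147 ≈ 0.43537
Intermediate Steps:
X(I, l) = I*l
j(m) = 3/m**2 (j(m) = -9*(-1/(3*m**2)) = -(-3)/m**2 = 3/m**2)
(-32*(-2))*j(-21) = (-32*(-2))*(3/(-21)**2) = 64*(3*(1/441)) = 64*(1/147) = 64/147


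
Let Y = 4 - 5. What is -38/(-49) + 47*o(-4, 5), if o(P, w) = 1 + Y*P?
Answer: 11553/49 ≈ 235.78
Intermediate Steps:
Y = -1
o(P, w) = 1 - P
-38/(-49) + 47*o(-4, 5) = -38/(-49) + 47*(1 - 1*(-4)) = -38*(-1/49) + 47*(1 + 4) = 38/49 + 47*5 = 38/49 + 235 = 11553/49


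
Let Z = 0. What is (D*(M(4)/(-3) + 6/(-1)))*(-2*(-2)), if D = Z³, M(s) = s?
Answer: 0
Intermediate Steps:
D = 0 (D = 0³ = 0)
(D*(M(4)/(-3) + 6/(-1)))*(-2*(-2)) = (0*(4/(-3) + 6/(-1)))*(-2*(-2)) = (0*(4*(-⅓) + 6*(-1)))*4 = (0*(-4/3 - 6))*4 = (0*(-22/3))*4 = 0*4 = 0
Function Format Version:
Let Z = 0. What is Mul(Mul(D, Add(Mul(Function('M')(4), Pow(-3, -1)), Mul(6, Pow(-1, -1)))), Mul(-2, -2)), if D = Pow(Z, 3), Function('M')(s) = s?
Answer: 0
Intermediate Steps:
D = 0 (D = Pow(0, 3) = 0)
Mul(Mul(D, Add(Mul(Function('M')(4), Pow(-3, -1)), Mul(6, Pow(-1, -1)))), Mul(-2, -2)) = Mul(Mul(0, Add(Mul(4, Pow(-3, -1)), Mul(6, Pow(-1, -1)))), Mul(-2, -2)) = Mul(Mul(0, Add(Mul(4, Rational(-1, 3)), Mul(6, -1))), 4) = Mul(Mul(0, Add(Rational(-4, 3), -6)), 4) = Mul(Mul(0, Rational(-22, 3)), 4) = Mul(0, 4) = 0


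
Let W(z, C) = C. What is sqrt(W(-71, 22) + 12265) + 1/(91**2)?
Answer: 1/8281 + sqrt(12287) ≈ 110.85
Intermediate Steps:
sqrt(W(-71, 22) + 12265) + 1/(91**2) = sqrt(22 + 12265) + 1/(91**2) = sqrt(12287) + 1/8281 = 1/8281 + sqrt(12287)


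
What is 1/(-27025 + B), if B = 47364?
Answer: 1/20339 ≈ 4.9167e-5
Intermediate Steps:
1/(-27025 + B) = 1/(-27025 + 47364) = 1/20339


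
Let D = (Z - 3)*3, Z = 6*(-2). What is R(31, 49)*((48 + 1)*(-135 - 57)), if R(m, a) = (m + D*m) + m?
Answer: 12540864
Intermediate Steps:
Z = -12
D = -45 (D = (-12 - 3)*3 = -15*3 = -45)
R(m, a) = -43*m (R(m, a) = (m - 45*m) + m = -44*m + m = -43*m)
R(31, 49)*((48 + 1)*(-135 - 57)) = (-43*31)*((48 + 1)*(-135 - 57)) = -65317*(-192) = -1333*(-9408) = 12540864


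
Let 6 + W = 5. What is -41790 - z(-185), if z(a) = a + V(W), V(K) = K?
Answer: -41604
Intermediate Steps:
W = -1 (W = -6 + 5 = -1)
z(a) = -1 + a (z(a) = a - 1 = -1 + a)
-41790 - z(-185) = -41790 - (-1 - 185) = -41790 - 1*(-186) = -41790 + 186 = -41604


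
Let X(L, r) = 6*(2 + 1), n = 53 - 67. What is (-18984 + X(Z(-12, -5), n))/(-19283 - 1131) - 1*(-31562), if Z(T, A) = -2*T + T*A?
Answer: 322162817/10207 ≈ 31563.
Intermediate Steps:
Z(T, A) = -2*T + A*T
n = -14
X(L, r) = 18 (X(L, r) = 6*3 = 18)
(-18984 + X(Z(-12, -5), n))/(-19283 - 1131) - 1*(-31562) = (-18984 + 18)/(-19283 - 1131) - 1*(-31562) = -18966/(-20414) + 31562 = -18966*(-1/20414) + 31562 = 9483/10207 + 31562 = 322162817/10207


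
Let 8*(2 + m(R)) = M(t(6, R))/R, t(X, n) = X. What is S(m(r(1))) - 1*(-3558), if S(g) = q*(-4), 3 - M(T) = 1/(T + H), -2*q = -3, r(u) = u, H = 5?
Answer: 3552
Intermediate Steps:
q = 3/2 (q = -1/2*(-3) = 3/2 ≈ 1.5000)
M(T) = 3 - 1/(5 + T) (M(T) = 3 - 1/(T + 5) = 3 - 1/(5 + T))
m(R) = -2 + 4/(11*R) (m(R) = -2 + (((14 + 3*6)/(5 + 6))/R)/8 = -2 + (((14 + 18)/11)/R)/8 = -2 + (((1/11)*32)/R)/8 = -2 + (32/(11*R))/8 = -2 + 4/(11*R))
S(g) = -6 (S(g) = (3/2)*(-4) = -6)
S(m(r(1))) - 1*(-3558) = -6 - 1*(-3558) = -6 + 3558 = 3552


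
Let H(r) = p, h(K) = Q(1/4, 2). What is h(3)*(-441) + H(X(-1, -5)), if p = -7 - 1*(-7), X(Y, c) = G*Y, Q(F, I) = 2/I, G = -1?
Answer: -441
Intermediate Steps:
h(K) = 1 (h(K) = 2/2 = 2*(1/2) = 1)
X(Y, c) = -Y
p = 0 (p = -7 + 7 = 0)
H(r) = 0
h(3)*(-441) + H(X(-1, -5)) = 1*(-441) + 0 = -441 + 0 = -441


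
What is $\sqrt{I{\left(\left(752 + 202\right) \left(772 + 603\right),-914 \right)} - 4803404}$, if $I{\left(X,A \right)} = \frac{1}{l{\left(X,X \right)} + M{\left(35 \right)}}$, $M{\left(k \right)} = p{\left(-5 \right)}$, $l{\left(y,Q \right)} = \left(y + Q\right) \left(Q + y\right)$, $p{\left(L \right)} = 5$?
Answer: $\frac{i \sqrt{227548192203887638122753957835095}}{6882752250005} \approx 2191.7 i$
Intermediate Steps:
$l{\left(y,Q \right)} = \left(Q + y\right)^{2}$ ($l{\left(y,Q \right)} = \left(Q + y\right) \left(Q + y\right) = \left(Q + y\right)^{2}$)
$M{\left(k \right)} = 5$
$I{\left(X,A \right)} = \frac{1}{5 + 4 X^{2}}$ ($I{\left(X,A \right)} = \frac{1}{\left(X + X\right)^{2} + 5} = \frac{1}{\left(2 X\right)^{2} + 5} = \frac{1}{4 X^{2} + 5} = \frac{1}{5 + 4 X^{2}}$)
$\sqrt{I{\left(\left(752 + 202\right) \left(772 + 603\right),-914 \right)} - 4803404} = \sqrt{\frac{1}{5 + 4 \left(\left(752 + 202\right) \left(772 + 603\right)\right)^{2}} - 4803404} = \sqrt{\frac{1}{5 + 4 \left(954 \cdot 1375\right)^{2}} - 4803404} = \sqrt{\frac{1}{5 + 4 \cdot 1311750^{2}} - 4803404} = \sqrt{\frac{1}{5 + 4 \cdot 1720688062500} - 4803404} = \sqrt{\frac{1}{5 + 6882752250000} - 4803404} = \sqrt{\frac{1}{6882752250005} - 4803404} = \sqrt{- \frac{33060639688683017019}{6882752250005}} = \frac{i \sqrt{227548192203887638122753957835095}}{6882752250005}$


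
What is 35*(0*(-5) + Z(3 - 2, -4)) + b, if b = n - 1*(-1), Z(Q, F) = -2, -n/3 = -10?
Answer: -39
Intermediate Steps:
n = 30 (n = -3*(-10) = 30)
b = 31 (b = 30 - 1*(-1) = 30 + 1 = 31)
35*(0*(-5) + Z(3 - 2, -4)) + b = 35*(0*(-5) - 2) + 31 = 35*(0 - 2) + 31 = 35*(-2) + 31 = -70 + 31 = -39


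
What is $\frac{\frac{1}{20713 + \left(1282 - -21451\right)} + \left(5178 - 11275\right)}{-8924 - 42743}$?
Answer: $\frac{264890261}{2244724482} \approx 0.11801$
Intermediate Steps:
$\frac{\frac{1}{20713 + \left(1282 - -21451\right)} + \left(5178 - 11275\right)}{-8924 - 42743} = \frac{\frac{1}{20713 + \left(1282 + 21451\right)} + \left(5178 - 11275\right)}{-51667} = \left(\frac{1}{20713 + 22733} - 6097\right) \left(- \frac{1}{51667}\right) = \left(\frac{1}{43446} - 6097\right) \left(- \frac{1}{51667}\right) = \left(- \frac{264890261}{43446}\right) \left(- \frac{1}{51667}\right) = \frac{264890261}{2244724482}$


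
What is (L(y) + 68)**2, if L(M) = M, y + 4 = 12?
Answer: 5776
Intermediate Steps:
y = 8 (y = -4 + 12 = 8)
(L(y) + 68)**2 = (8 + 68)**2 = 76**2 = 5776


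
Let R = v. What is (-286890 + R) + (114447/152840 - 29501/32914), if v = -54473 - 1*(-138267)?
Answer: -510845278288621/2515287880 ≈ -2.0310e+5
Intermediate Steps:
v = 83794 (v = -54473 + 138267 = 83794)
R = 83794
(-286890 + R) + (114447/152840 - 29501/32914) = (-286890 + 83794) + (114447/152840 - 29501/32914) = -203096 + (114447*(1/152840) - 29501*1/32914) = -203096 + (114447/152840 - 29501/32914) = -203096 - 371012141/2515287880 = -510845278288621/2515287880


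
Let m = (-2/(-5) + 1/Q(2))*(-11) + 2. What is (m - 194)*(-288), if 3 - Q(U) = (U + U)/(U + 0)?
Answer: 298656/5 ≈ 59731.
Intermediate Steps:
Q(U) = 1 (Q(U) = 3 - (U + U)/(U + 0) = 3 - 2*U/U = 3 - 1*2 = 3 - 2 = 1)
m = -67/5 (m = (-2/(-5) + 1/1)*(-11) + 2 = (-2*(-⅕) + 1*1)*(-11) + 2 = (⅖ + 1)*(-11) + 2 = (7/5)*(-11) + 2 = -77/5 + 2 = -67/5 ≈ -13.400)
(m - 194)*(-288) = (-67/5 - 194)*(-288) = -1037/5*(-288) = 298656/5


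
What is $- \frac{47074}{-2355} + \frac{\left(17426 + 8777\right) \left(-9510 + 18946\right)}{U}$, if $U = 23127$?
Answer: $\frac{194455327246}{18154695} \approx 10711.0$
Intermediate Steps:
$- \frac{47074}{-2355} + \frac{\left(17426 + 8777\right) \left(-9510 + 18946\right)}{U} = - \frac{47074}{-2355} + \frac{\left(17426 + 8777\right) \left(-9510 + 18946\right)}{23127} = \left(-47074\right) \left(- \frac{1}{2355}\right) + 26203 \cdot 9436 \cdot \frac{1}{23127} = \frac{47074}{2355} + 247251508 \cdot \frac{1}{23127} = \frac{47074}{2355} + \frac{247251508}{23127} = \frac{194455327246}{18154695}$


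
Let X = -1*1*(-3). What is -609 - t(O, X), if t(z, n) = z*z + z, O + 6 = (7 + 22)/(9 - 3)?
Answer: -21931/36 ≈ -609.19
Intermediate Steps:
O = -7/6 (O = -6 + (7 + 22)/(9 - 3) = -6 + 29/6 = -7/6 ≈ -1.1667)
X = 3 (X = -1*(-3) = 3)
t(z, n) = z + z² (t(z, n) = z² + z = z + z²)
-609 - t(O, X) = -609 - (-7)*(1 - 7/6)/6 = -609 - (-7)*(-1)/(6*6) = -609 - 1*7/36 = -609 - 7/36 = -21931/36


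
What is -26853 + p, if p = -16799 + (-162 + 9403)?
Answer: -34411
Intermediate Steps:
p = -7558 (p = -16799 + 9241 = -7558)
-26853 + p = -26853 - 7558 = -34411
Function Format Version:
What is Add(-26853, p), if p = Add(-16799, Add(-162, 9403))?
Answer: -34411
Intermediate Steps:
p = -7558 (p = Add(-16799, 9241) = -7558)
Add(-26853, p) = Add(-26853, -7558) = -34411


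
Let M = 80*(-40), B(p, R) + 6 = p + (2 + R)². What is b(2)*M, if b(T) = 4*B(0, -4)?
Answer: 25600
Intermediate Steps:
B(p, R) = -6 + p + (2 + R)² (B(p, R) = -6 + (p + (2 + R)²) = -6 + p + (2 + R)²)
M = -3200
b(T) = -8 (b(T) = 4*(-6 + 0 + (2 - 4)²) = 4*(-6 + 0 + (-2)²) = 4*(-6 + 0 + 4) = 4*(-2) = -8)
b(2)*M = -8*(-3200) = 25600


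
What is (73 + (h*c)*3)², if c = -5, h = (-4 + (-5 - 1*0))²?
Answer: 1304164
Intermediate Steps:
h = 81 (h = (-4 + (-5 + 0))² = (-4 - 5)² = (-9)² = 81)
(73 + (h*c)*3)² = (73 + (81*(-5))*3)² = (73 - 405*3)² = (73 - 1215)² = (-1142)² = 1304164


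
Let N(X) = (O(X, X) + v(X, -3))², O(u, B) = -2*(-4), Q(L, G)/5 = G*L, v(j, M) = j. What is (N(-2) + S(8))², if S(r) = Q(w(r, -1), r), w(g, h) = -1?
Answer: 16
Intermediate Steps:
Q(L, G) = 5*G*L (Q(L, G) = 5*(G*L) = 5*G*L)
O(u, B) = 8
S(r) = -5*r (S(r) = 5*r*(-1) = -5*r)
N(X) = (8 + X)²
(N(-2) + S(8))² = ((8 - 2)² - 5*8)² = (6² - 40)² = (36 - 40)² = (-4)² = 16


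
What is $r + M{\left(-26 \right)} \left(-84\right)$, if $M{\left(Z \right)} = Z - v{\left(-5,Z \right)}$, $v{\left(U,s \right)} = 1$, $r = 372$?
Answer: $2640$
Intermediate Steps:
$M{\left(Z \right)} = -1 + Z$ ($M{\left(Z \right)} = Z - 1 = -1 + Z$)
$r + M{\left(-26 \right)} \left(-84\right) = 372 + \left(-1 - 26\right) \left(-84\right) = 372 - -2268 = 372 + 2268 = 2640$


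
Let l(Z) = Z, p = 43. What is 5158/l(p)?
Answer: 5158/43 ≈ 119.95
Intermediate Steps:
5158/l(p) = 5158/43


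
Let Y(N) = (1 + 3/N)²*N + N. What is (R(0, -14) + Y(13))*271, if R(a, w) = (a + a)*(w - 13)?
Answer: 115175/13 ≈ 8859.6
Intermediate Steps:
R(a, w) = 2*a*(-13 + w) (R(a, w) = (2*a)*(-13 + w) = 2*a*(-13 + w))
Y(N) = N + N*(1 + 3/N)² (Y(N) = N*(1 + 3/N)² + N = N + N*(1 + 3/N)²)
(R(0, -14) + Y(13))*271 = (2*0*(-13 - 14) + (13 + (3 + 13)²/13))*271 = (2*0*(-27) + (13 + (1/13)*16²))*271 = (0 + (13 + (1/13)*256))*271 = (0 + (13 + 256/13))*271 = (0 + 425/13)*271 = (425/13)*271 = 115175/13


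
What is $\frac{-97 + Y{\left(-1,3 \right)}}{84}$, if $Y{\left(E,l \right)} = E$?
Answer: $- \frac{7}{6} \approx -1.1667$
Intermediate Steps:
$\frac{-97 + Y{\left(-1,3 \right)}}{84} = \frac{-97 - 1}{84} = \frac{1}{84} \left(-98\right) = - \frac{7}{6}$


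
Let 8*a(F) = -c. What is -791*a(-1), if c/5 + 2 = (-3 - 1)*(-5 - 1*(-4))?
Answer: 3955/4 ≈ 988.75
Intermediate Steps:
c = 10 (c = -10 + 5*((-3 - 1)*(-5 - 1*(-4))) = -10 + 5*(-4*(-5 + 4)) = -10 + 5*(-4*(-1)) = -10 + 5*4 = -10 + 20 = 10)
a(F) = -5/4 (a(F) = (-1*10)/8 = (1/8)*(-10) = -5/4)
-791*a(-1) = -791*(-5/4) = 3955/4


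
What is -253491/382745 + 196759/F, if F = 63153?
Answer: 59299806332/24171494985 ≈ 2.4533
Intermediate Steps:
-253491/382745 + 196759/F = -253491/382745 + 196759/63153 = 59299806332/24171494985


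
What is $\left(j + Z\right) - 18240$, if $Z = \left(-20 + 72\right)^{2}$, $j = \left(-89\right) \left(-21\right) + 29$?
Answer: $-13638$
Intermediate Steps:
$j = 1898$ ($j = 1869 + 29 = 1898$)
$Z = 2704$ ($Z = 52^{2} = 2704$)
$\left(j + Z\right) - 18240 = \left(1898 + 2704\right) - 18240 = 4602 - 18240 = -13638$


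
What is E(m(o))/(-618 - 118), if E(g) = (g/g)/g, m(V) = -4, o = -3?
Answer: 1/2944 ≈ 0.00033967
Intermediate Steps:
E(g) = 1/g
E(m(o))/(-618 - 118) = 1/((-4)*(-618 - 118)) = -¼/(-736) = -¼*(-1/736) = 1/2944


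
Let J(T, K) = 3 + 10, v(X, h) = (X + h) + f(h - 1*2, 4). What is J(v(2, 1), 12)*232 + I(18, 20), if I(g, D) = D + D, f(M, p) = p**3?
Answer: 3056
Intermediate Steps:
v(X, h) = 64 + X + h (v(X, h) = (X + h) + 4**3 = (X + h) + 64 = 64 + X + h)
I(g, D) = 2*D
J(T, K) = 13
J(v(2, 1), 12)*232 + I(18, 20) = 13*232 + 2*20 = 3016 + 40 = 3056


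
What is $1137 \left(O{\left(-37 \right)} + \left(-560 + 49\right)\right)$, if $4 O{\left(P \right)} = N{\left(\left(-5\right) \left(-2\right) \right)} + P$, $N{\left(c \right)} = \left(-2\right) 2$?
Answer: $- \frac{2370645}{4} \approx -5.9266 \cdot 10^{5}$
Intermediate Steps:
$N{\left(c \right)} = -4$
$O{\left(P \right)} = -1 + \frac{P}{4}$ ($O{\left(P \right)} = \frac{-4 + P}{4} = -1 + \frac{P}{4}$)
$1137 \left(O{\left(-37 \right)} + \left(-560 + 49\right)\right) = 1137 \left(\left(-1 + \frac{1}{4} \left(-37\right)\right) + \left(-560 + 49\right)\right) = 1137 \left(\left(-1 - \frac{37}{4}\right) - 511\right) = 1137 \left(- \frac{41}{4} - 511\right) = 1137 \left(- \frac{2085}{4}\right) = - \frac{2370645}{4}$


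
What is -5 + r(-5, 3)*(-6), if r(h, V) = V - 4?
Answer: 1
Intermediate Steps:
r(h, V) = -4 + V
-5 + r(-5, 3)*(-6) = -5 + (-4 + 3)*(-6) = -5 - 1*(-6) = -5 + 6 = 1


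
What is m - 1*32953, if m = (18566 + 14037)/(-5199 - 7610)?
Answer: -422127580/12809 ≈ -32956.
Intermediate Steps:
m = -32603/12809 (m = 32603/(-12809) = 32603*(-1/12809) = -32603/12809 ≈ -2.5453)
m - 1*32953 = -32603/12809 - 1*32953 = -32603/12809 - 32953 = -422127580/12809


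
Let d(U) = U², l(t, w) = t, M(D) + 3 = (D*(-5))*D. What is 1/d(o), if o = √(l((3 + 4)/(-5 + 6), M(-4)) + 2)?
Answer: ⅑ ≈ 0.11111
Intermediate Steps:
M(D) = -3 - 5*D² (M(D) = -3 + (D*(-5))*D = -3 + (-5*D)*D = -3 - 5*D²)
o = 3 (o = √((3 + 4)/(-5 + 6) + 2) = √(7/1 + 2) = √(7*1 + 2) = √(7 + 2) = √9 = 3)
1/d(o) = 1/(3²) = 1/9 = ⅑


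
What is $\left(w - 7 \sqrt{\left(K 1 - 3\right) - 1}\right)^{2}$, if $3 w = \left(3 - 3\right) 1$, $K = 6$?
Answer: $98$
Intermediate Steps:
$w = 0$ ($w = \frac{\left(3 - 3\right) 1}{3} = \frac{0 \cdot 1}{3} = \frac{1}{3} \cdot 0 = 0$)
$\left(w - 7 \sqrt{\left(K 1 - 3\right) - 1}\right)^{2} = \left(0 - 7 \sqrt{\left(6 \cdot 1 - 3\right) - 1}\right)^{2} = \left(0 - 7 \sqrt{\left(6 - 3\right) - 1}\right)^{2} = \left(0 - 7 \sqrt{3 - 1}\right)^{2} = \left(0 - 7 \sqrt{2}\right)^{2} = \left(- 7 \sqrt{2}\right)^{2} = 98$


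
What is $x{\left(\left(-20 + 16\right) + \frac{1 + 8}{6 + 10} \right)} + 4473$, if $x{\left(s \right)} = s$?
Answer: $\frac{71513}{16} \approx 4469.6$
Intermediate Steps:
$x{\left(\left(-20 + 16\right) + \frac{1 + 8}{6 + 10} \right)} + 4473 = \left(\left(-20 + 16\right) + \frac{1 + 8}{6 + 10}\right) + 4473 = \left(-4 + \frac{9}{16}\right) + 4473 = - \frac{55}{16} + 4473 = \frac{71513}{16}$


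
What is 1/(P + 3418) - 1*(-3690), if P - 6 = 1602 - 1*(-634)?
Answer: 20885401/5660 ≈ 3690.0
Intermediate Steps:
P = 2242 (P = 6 + (1602 - 1*(-634)) = 6 + (1602 + 634) = 6 + 2236 = 2242)
1/(P + 3418) - 1*(-3690) = 1/(2242 + 3418) - 1*(-3690) = 1/5660 + 3690 = 20885401/5660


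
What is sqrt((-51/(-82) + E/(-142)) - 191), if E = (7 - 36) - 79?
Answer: I*sqrt(6427214366)/5822 ≈ 13.77*I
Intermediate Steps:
E = -108 (E = -29 - 79 = -108)
sqrt((-51/(-82) + E/(-142)) - 191) = sqrt((-51/(-82) - 108/(-142)) - 191) = sqrt((-51*(-1/82) - 108*(-1/142)) - 191) = sqrt((51/82 + 54/71) - 191) = sqrt(8049/5822 - 191) = sqrt(-1103953/5822) = I*sqrt(6427214366)/5822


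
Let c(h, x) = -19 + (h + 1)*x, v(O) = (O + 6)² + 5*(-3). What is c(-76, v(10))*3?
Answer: -54282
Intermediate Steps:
v(O) = -15 + (6 + O)² (v(O) = (6 + O)² - 15 = -15 + (6 + O)²)
c(h, x) = -19 + x*(1 + h) (c(h, x) = -19 + (1 + h)*x = -19 + x*(1 + h))
c(-76, v(10))*3 = (-19 + (-15 + (6 + 10)²) - 76*(-15 + (6 + 10)²))*3 = (-19 + (-15 + 16²) - 76*(-15 + 16²))*3 = (-19 + (-15 + 256) - 76*(-15 + 256))*3 = (-19 + 241 - 76*241)*3 = (-19 + 241 - 18316)*3 = -18094*3 = -54282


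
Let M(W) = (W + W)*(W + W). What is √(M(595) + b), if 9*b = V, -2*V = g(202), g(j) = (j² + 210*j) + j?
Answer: √12703187/3 ≈ 1188.1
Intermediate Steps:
g(j) = j² + 211*j
M(W) = 4*W² (M(W) = (2*W)*(2*W) = 4*W²)
V = -41713 (V = -101*(211 + 202) = -101*413 = -½*83426 = -41713)
b = -41713/9 (b = (⅑)*(-41713) = -41713/9 ≈ -4634.8)
√(M(595) + b) = √(4*595² - 41713/9) = √(4*354025 - 41713/9) = √(1416100 - 41713/9) = √(12703187/9) = √12703187/3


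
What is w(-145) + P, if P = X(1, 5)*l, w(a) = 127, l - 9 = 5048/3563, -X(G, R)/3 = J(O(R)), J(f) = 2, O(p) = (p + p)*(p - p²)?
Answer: 229811/3563 ≈ 64.499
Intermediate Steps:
O(p) = 2*p*(p - p²) (O(p) = (2*p)*(p - p²) = 2*p*(p - p²))
X(G, R) = -6 (X(G, R) = -3*2 = -6)
l = 37115/3563 (l = 9 + 5048/3563 = 37115/3563 ≈ 10.417)
P = -222690/3563 (P = -6*37115/3563 = -222690/3563 ≈ -62.501)
w(-145) + P = 127 - 222690/3563 = 229811/3563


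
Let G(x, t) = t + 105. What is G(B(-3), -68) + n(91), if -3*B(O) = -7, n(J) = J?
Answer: 128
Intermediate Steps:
B(O) = 7/3 (B(O) = -1/3*(-7) = 7/3)
G(x, t) = 105 + t
G(B(-3), -68) + n(91) = (105 - 68) + 91 = 37 + 91 = 128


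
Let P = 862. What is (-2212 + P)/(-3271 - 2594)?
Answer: 90/391 ≈ 0.23018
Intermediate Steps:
(-2212 + P)/(-3271 - 2594) = (-2212 + 862)/(-3271 - 2594) = -1350/(-5865) = -1350*(-1/5865) = 90/391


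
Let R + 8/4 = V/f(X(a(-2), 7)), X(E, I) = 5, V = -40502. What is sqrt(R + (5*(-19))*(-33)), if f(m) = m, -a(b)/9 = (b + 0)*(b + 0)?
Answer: I*sqrt(124185)/5 ≈ 70.48*I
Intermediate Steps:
a(b) = -9*b**2 (a(b) = -9*(b + 0)*(b + 0) = -9*b*b = -9*b**2)
R = -40512/5 (R = -2 - 40502/5 = -40512/5 ≈ -8102.4)
sqrt(R + (5*(-19))*(-33)) = sqrt(-40512/5 + (5*(-19))*(-33)) = sqrt(-40512/5 - 95*(-33)) = sqrt(-40512/5 + 3135) = sqrt(-24837/5) = I*sqrt(124185)/5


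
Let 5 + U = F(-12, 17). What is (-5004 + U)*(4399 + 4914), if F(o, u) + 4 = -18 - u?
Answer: -47012024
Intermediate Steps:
F(o, u) = -22 - u (F(o, u) = -4 + (-18 - u) = -22 - u)
U = -44 (U = -5 + (-22 - 1*17) = -5 + (-22 - 17) = -5 - 39 = -44)
(-5004 + U)*(4399 + 4914) = (-5004 - 44)*(4399 + 4914) = -5048*9313 = -47012024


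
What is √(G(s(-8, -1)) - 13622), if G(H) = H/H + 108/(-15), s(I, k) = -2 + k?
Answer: I*√340705/5 ≈ 116.74*I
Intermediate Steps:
G(H) = -31/5 (G(H) = 1 + 108*(-1/15) = 1 - 36/5 = -31/5)
√(G(s(-8, -1)) - 13622) = √(-31/5 - 13622) = √(-68141/5) = I*√340705/5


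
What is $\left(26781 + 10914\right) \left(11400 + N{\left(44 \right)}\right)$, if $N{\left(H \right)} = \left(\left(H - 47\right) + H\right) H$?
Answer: $497724780$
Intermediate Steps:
$N{\left(H \right)} = H \left(-47 + 2 H\right)$ ($N{\left(H \right)} = \left(\left(-47 + H\right) + H\right) H = \left(-47 + 2 H\right) H = H \left(-47 + 2 H\right)$)
$\left(26781 + 10914\right) \left(11400 + N{\left(44 \right)}\right) = \left(26781 + 10914\right) \left(11400 + 44 \left(-47 + 2 \cdot 44\right)\right) = 37695 \left(11400 + 44 \left(-47 + 88\right)\right) = 37695 \left(11400 + 44 \cdot 41\right) = 37695 \left(11400 + 1804\right) = 37695 \cdot 13204 = 497724780$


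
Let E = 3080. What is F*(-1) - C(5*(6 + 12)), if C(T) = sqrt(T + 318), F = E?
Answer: -3080 - 2*sqrt(102) ≈ -3100.2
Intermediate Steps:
F = 3080
C(T) = sqrt(318 + T)
F*(-1) - C(5*(6 + 12)) = 3080*(-1) - sqrt(318 + 5*(6 + 12)) = -3080 - sqrt(318 + 5*18) = -3080 - sqrt(318 + 90) = -3080 - sqrt(408) = -3080 - 2*sqrt(102)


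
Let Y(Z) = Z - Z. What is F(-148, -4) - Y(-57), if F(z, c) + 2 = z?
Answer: -150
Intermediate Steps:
F(z, c) = -2 + z
Y(Z) = 0
F(-148, -4) - Y(-57) = (-2 - 148) - 1*0 = -150 + 0 = -150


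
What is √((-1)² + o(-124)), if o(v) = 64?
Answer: √65 ≈ 8.0623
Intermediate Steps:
√((-1)² + o(-124)) = √((-1)² + 64) = √(1 + 64) = √65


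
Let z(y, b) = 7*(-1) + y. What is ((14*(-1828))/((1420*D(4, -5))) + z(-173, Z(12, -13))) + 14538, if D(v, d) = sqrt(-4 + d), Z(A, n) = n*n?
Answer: 14358 + 6398*I/1065 ≈ 14358.0 + 6.0075*I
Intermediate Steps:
Z(A, n) = n**2
z(y, b) = -7 + y
((14*(-1828))/((1420*D(4, -5))) + z(-173, Z(12, -13))) + 14538 = ((14*(-1828))/((1420*sqrt(-4 - 5))) + (-7 - 173)) + 14538 = (-25592*(-I/4260) - 180) + 14538 = (-(-6398)*I/1065 - 180) + 14538 = (6398*I/1065 - 180) + 14538 = (-180 + 6398*I/1065) + 14538 = 14358 + 6398*I/1065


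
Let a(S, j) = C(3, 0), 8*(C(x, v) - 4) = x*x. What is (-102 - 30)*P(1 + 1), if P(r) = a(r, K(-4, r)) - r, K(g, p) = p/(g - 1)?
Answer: -825/2 ≈ -412.50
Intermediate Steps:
K(g, p) = p/(-1 + g)
C(x, v) = 4 + x**2/8 (C(x, v) = 4 + (x*x)/8 = 4 + x**2/8)
a(S, j) = 41/8 (a(S, j) = 4 + (1/8)*3**2 = 4 + (1/8)*9 = 4 + 9/8 = 41/8)
P(r) = 41/8 - r
(-102 - 30)*P(1 + 1) = (-102 - 30)*(41/8 - (1 + 1)) = -132*(41/8 - 1*2) = -132*(41/8 - 2) = -132*25/8 = -825/2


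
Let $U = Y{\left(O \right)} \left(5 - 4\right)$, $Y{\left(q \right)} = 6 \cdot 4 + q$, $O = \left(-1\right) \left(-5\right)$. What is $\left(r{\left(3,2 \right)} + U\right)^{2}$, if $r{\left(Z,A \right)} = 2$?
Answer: $961$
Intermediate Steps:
$O = 5$
$Y{\left(q \right)} = 24 + q$
$U = 29$ ($U = \left(24 + 5\right) \left(5 - 4\right) = 29 \cdot 1 = 29$)
$\left(r{\left(3,2 \right)} + U\right)^{2} = \left(2 + 29\right)^{2} = 31^{2} = 961$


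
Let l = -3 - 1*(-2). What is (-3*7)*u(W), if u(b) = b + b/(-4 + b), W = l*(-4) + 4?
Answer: -210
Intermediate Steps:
l = -1 (l = -3 + 2 = -1)
W = 8 (W = -1*(-4) + 4 = 4 + 4 = 8)
(-3*7)*u(W) = (-3*7)*(8*(-3 + 8)/(-4 + 8)) = -168*5/4 = -21*10 = -210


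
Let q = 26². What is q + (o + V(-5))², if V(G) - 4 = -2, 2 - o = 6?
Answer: 680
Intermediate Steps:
q = 676
o = -4 (o = 2 - 1*6 = 2 - 6 = -4)
V(G) = 2 (V(G) = 4 - 2 = 2)
q + (o + V(-5))² = 676 + (-4 + 2)² = 676 + (-2)² = 676 + 4 = 680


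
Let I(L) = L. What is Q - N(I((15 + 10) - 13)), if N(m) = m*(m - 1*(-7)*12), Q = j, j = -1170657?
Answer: -1171809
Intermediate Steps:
Q = -1170657
N(m) = m*(84 + m) (N(m) = m*(m + 7*12) = m*(m + 84) = m*(84 + m))
Q - N(I((15 + 10) - 13)) = -1170657 - ((15 + 10) - 13)*(84 + ((15 + 10) - 13)) = -1170657 - (25 - 13)*(84 + (25 - 13)) = -1170657 - 12*(84 + 12) = -1170657 - 12*96 = -1170657 - 1*1152 = -1170657 - 1152 = -1171809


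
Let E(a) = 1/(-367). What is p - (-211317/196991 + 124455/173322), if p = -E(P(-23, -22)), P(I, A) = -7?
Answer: 1492760575375/4176811598478 ≈ 0.35739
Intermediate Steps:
E(a) = -1/367
p = 1/367 (p = -1*(-1/367) = 1/367 ≈ 0.0027248)
p - (-211317/196991 + 124455/173322) = 1/367 - (-211317/196991 + 124455/173322) = 1/367 - (-211317*1/196991 + 124455*(1/173322)) = 1/367 - (-211317/196991 + 41485/57774) = 1/367 - 1*(-4036456723/11380958034) = 1/367 + 4036456723/11380958034 = 1492760575375/4176811598478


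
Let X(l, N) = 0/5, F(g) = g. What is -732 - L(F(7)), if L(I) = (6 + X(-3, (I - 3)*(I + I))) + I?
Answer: -745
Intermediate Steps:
X(l, N) = 0 (X(l, N) = 0*(1/5) = 0)
L(I) = 6 + I (L(I) = (6 + 0) + I = 6 + I)
-732 - L(F(7)) = -732 - (6 + 7) = -732 - 1*13 = -732 - 13 = -745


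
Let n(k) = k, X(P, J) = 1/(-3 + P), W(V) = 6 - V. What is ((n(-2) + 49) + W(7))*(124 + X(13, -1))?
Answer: 28543/5 ≈ 5708.6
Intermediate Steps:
((n(-2) + 49) + W(7))*(124 + X(13, -1)) = ((-2 + 49) + (6 - 1*7))*(124 + 1/(-3 + 13)) = (47 + (6 - 7))*(124 + 1/10) = (47 - 1)*(124 + 1/10) = 46*(1241/10) = 28543/5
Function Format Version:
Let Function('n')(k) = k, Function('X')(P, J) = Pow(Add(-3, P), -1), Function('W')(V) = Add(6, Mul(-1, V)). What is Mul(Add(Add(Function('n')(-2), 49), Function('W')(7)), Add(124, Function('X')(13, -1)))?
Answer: Rational(28543, 5) ≈ 5708.6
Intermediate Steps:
Mul(Add(Add(Function('n')(-2), 49), Function('W')(7)), Add(124, Function('X')(13, -1))) = Mul(Add(Add(-2, 49), Add(6, Mul(-1, 7))), Add(124, Pow(Add(-3, 13), -1))) = Mul(Add(47, Add(6, -7)), Add(124, Pow(10, -1))) = Mul(Add(47, -1), Add(124, Rational(1, 10))) = Mul(46, Rational(1241, 10)) = Rational(28543, 5)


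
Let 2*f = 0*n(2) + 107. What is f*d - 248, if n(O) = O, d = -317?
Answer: -34415/2 ≈ -17208.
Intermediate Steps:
f = 107/2 (f = (0*2 + 107)/2 = (0 + 107)/2 = (1/2)*107 = 107/2 ≈ 53.500)
f*d - 248 = (107/2)*(-317) - 248 = -33919/2 - 248 = -34415/2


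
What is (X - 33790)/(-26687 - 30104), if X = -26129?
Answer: 59919/56791 ≈ 1.0551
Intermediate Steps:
(X - 33790)/(-26687 - 30104) = (-26129 - 33790)/(-26687 - 30104) = -59919/(-56791) = -59919*(-1/56791) = 59919/56791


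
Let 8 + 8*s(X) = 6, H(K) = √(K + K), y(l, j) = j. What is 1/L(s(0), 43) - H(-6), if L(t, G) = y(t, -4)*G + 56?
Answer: -1/116 - 2*I*√3 ≈ -0.0086207 - 3.4641*I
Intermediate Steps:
H(K) = √2*√K (H(K) = √(2*K) = √2*√K)
s(X) = -¼ (s(X) = -1 + (⅛)*6 = -1 + ¾ = -¼)
L(t, G) = 56 - 4*G (L(t, G) = -4*G + 56 = 56 - 4*G)
1/L(s(0), 43) - H(-6) = 1/(56 - 4*43) - √2*√(-6) = 1/(56 - 172) - √2*I*√6 = 1/(-116) - 2*I*√3 = -1/116 - 2*I*√3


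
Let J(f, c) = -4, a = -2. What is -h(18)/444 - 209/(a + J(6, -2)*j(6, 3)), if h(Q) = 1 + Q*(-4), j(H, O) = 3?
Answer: 46895/3108 ≈ 15.088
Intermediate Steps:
h(Q) = 1 - 4*Q
-h(18)/444 - 209/(a + J(6, -2)*j(6, 3)) = -(1 - 4*18)/444 - 209/(-2 - 4*3) = -(1 - 72)*(1/444) - 209/(-2 - 12) = -1*(-71)*(1/444) - 209/(-14) = 71*(1/444) - 209*(-1/14) = 71/444 + 209/14 = 46895/3108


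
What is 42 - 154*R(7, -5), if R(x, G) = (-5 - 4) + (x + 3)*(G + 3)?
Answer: 4508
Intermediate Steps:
R(x, G) = -9 + (3 + G)*(3 + x) (R(x, G) = -9 + (3 + x)*(3 + G) = -9 + (3 + G)*(3 + x))
42 - 154*R(7, -5) = 42 - 154*(3*(-5) + 3*7 - 5*7) = 42 - 154*(-15 + 21 - 35) = 42 - 154*(-29) = 42 + 4466 = 4508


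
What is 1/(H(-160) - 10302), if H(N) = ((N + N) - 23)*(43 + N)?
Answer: 1/29829 ≈ 3.3524e-5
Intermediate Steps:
H(N) = (-23 + 2*N)*(43 + N) (H(N) = (2*N - 23)*(43 + N) = (-23 + 2*N)*(43 + N))
1/(H(-160) - 10302) = 1/((-989 + 2*(-160)² + 63*(-160)) - 10302) = 1/((-989 + 2*25600 - 10080) - 10302) = 1/((-989 + 51200 - 10080) - 10302) = 1/(40131 - 10302) = 1/29829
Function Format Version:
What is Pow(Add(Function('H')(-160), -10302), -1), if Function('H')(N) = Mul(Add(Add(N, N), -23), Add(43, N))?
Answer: Rational(1, 29829) ≈ 3.3524e-5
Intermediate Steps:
Function('H')(N) = Mul(Add(-23, Mul(2, N)), Add(43, N)) (Function('H')(N) = Mul(Add(Mul(2, N), -23), Add(43, N)) = Mul(Add(-23, Mul(2, N)), Add(43, N)))
Pow(Add(Function('H')(-160), -10302), -1) = Pow(Add(Add(-989, Mul(2, Pow(-160, 2)), Mul(63, -160)), -10302), -1) = Pow(Add(Add(-989, Mul(2, 25600), -10080), -10302), -1) = Pow(Add(Add(-989, 51200, -10080), -10302), -1) = Pow(Add(40131, -10302), -1) = Pow(29829, -1) = Rational(1, 29829)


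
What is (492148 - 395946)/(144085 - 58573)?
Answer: 48101/42756 ≈ 1.1250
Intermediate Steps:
(492148 - 395946)/(144085 - 58573) = 96202/85512 = 96202*(1/85512) = 48101/42756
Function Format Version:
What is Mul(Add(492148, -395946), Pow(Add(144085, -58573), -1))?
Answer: Rational(48101, 42756) ≈ 1.1250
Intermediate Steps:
Mul(Add(492148, -395946), Pow(Add(144085, -58573), -1)) = Mul(96202, Pow(85512, -1)) = Mul(96202, Rational(1, 85512)) = Rational(48101, 42756)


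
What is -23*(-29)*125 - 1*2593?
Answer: 80782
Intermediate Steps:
-23*(-29)*125 - 1*2593 = 667*125 - 2593 = 83375 - 2593 = 80782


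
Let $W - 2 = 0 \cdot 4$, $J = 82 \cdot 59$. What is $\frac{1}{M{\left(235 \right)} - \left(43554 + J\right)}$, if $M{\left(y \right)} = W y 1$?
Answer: $- \frac{1}{47922} \approx -2.0867 \cdot 10^{-5}$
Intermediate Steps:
$J = 4838$
$W = 2$ ($W = 2 + 0 \cdot 4 = 2 + 0 = 2$)
$M{\left(y \right)} = 2 y$ ($M{\left(y \right)} = 2 y 1 = 2 y$)
$\frac{1}{M{\left(235 \right)} - \left(43554 + J\right)} = \frac{1}{2 \cdot 235 - 48392} = \frac{1}{470 - 48392} = \frac{1}{-47922} = - \frac{1}{47922}$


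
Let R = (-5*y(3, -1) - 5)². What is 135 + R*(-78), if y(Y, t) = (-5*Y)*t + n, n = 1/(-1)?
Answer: -438615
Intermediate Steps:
n = -1 (n = 1*(-1) = -1)
y(Y, t) = -1 - 5*Y*t (y(Y, t) = (-5*Y)*t - 1 = -5*Y*t - 1 = -1 - 5*Y*t)
R = 5625 (R = (-5*(-1 - 5*3*(-1)) - 5)² = (-5*(-1 + 15) - 5)² = (-5*14 - 5)² = (-70 - 5)² = (-75)² = 5625)
135 + R*(-78) = 135 + 5625*(-78) = 135 - 438750 = -438615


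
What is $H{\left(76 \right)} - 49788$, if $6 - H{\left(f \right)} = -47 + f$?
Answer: $-49811$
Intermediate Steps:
$H{\left(f \right)} = 53 - f$ ($H{\left(f \right)} = 6 - \left(-47 + f\right) = 53 - f$)
$H{\left(76 \right)} - 49788 = \left(53 - 76\right) - 49788 = -23 - 49788 = -49811$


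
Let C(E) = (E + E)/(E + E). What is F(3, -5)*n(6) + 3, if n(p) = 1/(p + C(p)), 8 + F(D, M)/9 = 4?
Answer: -15/7 ≈ -2.1429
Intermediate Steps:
C(E) = 1 (C(E) = (2*E)/((2*E)) = (2*E)*(1/(2*E)) = 1)
F(D, M) = -36 (F(D, M) = -72 + 9*4 = -72 + 36 = -36)
n(p) = 1/(1 + p) (n(p) = 1/(p + 1) = 1/(1 + p))
F(3, -5)*n(6) + 3 = -36/(1 + 6) + 3 = -36/7 + 3 = -15/7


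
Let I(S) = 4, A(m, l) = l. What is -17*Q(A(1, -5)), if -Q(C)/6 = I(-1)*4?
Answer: 1632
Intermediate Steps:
Q(C) = -96 (Q(C) = -24*4 = -6*16 = -96)
-17*Q(A(1, -5)) = -17*(-96) = 1632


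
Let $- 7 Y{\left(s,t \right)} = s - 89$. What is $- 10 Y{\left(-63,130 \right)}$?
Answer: $- \frac{1520}{7} \approx -217.14$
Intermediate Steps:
$Y{\left(s,t \right)} = \frac{89}{7} - \frac{s}{7}$ ($Y{\left(s,t \right)} = - \frac{s - 89}{7} = - \frac{-89 + s}{7} = \frac{89}{7} - \frac{s}{7}$)
$- 10 Y{\left(-63,130 \right)} = - 10 \left(\frac{89}{7} - -9\right) = - 10 \left(\frac{89}{7} + 9\right) = \left(-10\right) \frac{152}{7} = - \frac{1520}{7}$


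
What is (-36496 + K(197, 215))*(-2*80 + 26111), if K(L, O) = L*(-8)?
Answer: -988006472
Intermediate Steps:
K(L, O) = -8*L
(-36496 + K(197, 215))*(-2*80 + 26111) = (-36496 - 8*197)*(-2*80 + 26111) = (-36496 - 1576)*(-160 + 26111) = -38072*25951 = -988006472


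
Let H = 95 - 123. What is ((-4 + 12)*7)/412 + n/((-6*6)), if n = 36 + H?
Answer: -80/927 ≈ -0.086300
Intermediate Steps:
H = -28
n = 8 (n = 36 - 28 = 8)
((-4 + 12)*7)/412 + n/((-6*6)) = ((-4 + 12)*7)/412 + 8/((-6*6)) = (8*7)*(1/412) + 8/(-36) = 56*(1/412) + 8*(-1/36) = 14/103 - 2/9 = -80/927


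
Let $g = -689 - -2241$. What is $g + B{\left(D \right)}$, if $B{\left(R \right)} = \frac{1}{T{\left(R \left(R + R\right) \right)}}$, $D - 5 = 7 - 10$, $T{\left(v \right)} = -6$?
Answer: $\frac{9311}{6} \approx 1551.8$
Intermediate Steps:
$D = 2$ ($D = 5 + \left(7 - 10\right) = 5 - 3 = 2$)
$g = 1552$ ($g = -689 + 2241 = 1552$)
$B{\left(R \right)} = - \frac{1}{6}$ ($B{\left(R \right)} = \frac{1}{-6} = - \frac{1}{6}$)
$g + B{\left(D \right)} = 1552 - \frac{1}{6} = \frac{9311}{6}$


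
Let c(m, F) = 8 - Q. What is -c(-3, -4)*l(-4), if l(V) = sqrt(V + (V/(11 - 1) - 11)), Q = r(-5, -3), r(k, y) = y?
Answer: -11*I*sqrt(385)/5 ≈ -43.167*I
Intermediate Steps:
Q = -3
c(m, F) = 11 (c(m, F) = 8 - 1*(-3) = 8 + 3 = 11)
l(V) = sqrt(-11 + 11*V/10) (l(V) = sqrt(V + (V/10 - 11)) = sqrt(V + (-11 + V/10)) = sqrt(-11 + 11*V/10))
-c(-3, -4)*l(-4) = -11*sqrt(-1100 + 110*(-4))/10 = -11*sqrt(-1100 - 440)/10 = -11*sqrt(-1540)/10 = -11*(2*I*sqrt(385))/10 = -11*I*sqrt(385)/5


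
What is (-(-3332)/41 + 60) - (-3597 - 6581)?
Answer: 423090/41 ≈ 10319.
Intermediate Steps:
(-(-3332)/41 + 60) - (-3597 - 6581) = (-(-3332)/41 + 60) - 1*(-10178) = (-98*(-34/41) + 60) + 10178 = (3332/41 + 60) + 10178 = 5792/41 + 10178 = 423090/41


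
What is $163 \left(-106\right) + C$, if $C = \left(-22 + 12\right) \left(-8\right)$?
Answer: $-17198$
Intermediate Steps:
$C = 80$ ($C = \left(-10\right) \left(-8\right) = 80$)
$163 \left(-106\right) + C = 163 \left(-106\right) + 80 = -17278 + 80 = -17198$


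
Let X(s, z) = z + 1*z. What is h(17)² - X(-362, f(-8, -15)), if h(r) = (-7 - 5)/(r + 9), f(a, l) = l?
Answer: 5106/169 ≈ 30.213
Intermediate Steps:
h(r) = -12/(9 + r)
X(s, z) = 2*z (X(s, z) = z + z = 2*z)
h(17)² - X(-362, f(-8, -15)) = (-12/(9 + 17))² - 2*(-15) = (-12/26)² - 1*(-30) = (-12*1/26)² + 30 = (-6/13)² + 30 = 36/169 + 30 = 5106/169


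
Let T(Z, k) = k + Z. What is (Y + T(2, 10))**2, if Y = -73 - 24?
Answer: 7225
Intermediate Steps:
T(Z, k) = Z + k
Y = -97
(Y + T(2, 10))**2 = (-97 + (2 + 10))**2 = (-97 + 12)**2 = (-85)**2 = 7225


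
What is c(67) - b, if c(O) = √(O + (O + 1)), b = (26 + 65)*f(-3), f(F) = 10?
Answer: -910 + 3*√15 ≈ -898.38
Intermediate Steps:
b = 910 (b = (26 + 65)*10 = 91*10 = 910)
c(O) = √(1 + 2*O) (c(O) = √(O + (1 + O)) = √(1 + 2*O))
c(67) - b = √(1 + 2*67) - 1*910 = √(1 + 134) - 910 = √135 - 910 = 3*√15 - 910 = -910 + 3*√15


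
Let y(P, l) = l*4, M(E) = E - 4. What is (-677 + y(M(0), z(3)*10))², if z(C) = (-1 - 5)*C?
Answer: 1951609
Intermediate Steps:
M(E) = -4 + E
z(C) = -6*C
y(P, l) = 4*l
(-677 + y(M(0), z(3)*10))² = (-677 + 4*(-6*3*10))² = (-677 + 4*(-18*10))² = (-677 + 4*(-180))² = (-677 - 720)² = (-1397)² = 1951609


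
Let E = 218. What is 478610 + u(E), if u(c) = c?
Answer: 478828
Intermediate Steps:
478610 + u(E) = 478610 + 218 = 478828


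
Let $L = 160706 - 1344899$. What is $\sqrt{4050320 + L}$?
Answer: $11 \sqrt{23687} \approx 1693.0$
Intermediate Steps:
$L = -1184193$ ($L = 160706 - 1344899 = -1184193$)
$\sqrt{4050320 + L} = \sqrt{4050320 - 1184193} = \sqrt{2866127} = 11 \sqrt{23687}$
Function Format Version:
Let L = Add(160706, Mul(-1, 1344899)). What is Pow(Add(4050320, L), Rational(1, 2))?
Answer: Mul(11, Pow(23687, Rational(1, 2))) ≈ 1693.0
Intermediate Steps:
L = -1184193 (L = Add(160706, -1344899) = -1184193)
Pow(Add(4050320, L), Rational(1, 2)) = Pow(Add(4050320, -1184193), Rational(1, 2)) = Pow(2866127, Rational(1, 2)) = Mul(11, Pow(23687, Rational(1, 2)))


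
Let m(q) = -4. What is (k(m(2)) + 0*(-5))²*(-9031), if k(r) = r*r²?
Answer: -36990976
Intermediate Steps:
k(r) = r³
(k(m(2)) + 0*(-5))²*(-9031) = ((-4)³ + 0*(-5))²*(-9031) = (-64 + 0)²*(-9031) = (-64)²*(-9031) = 4096*(-9031) = -36990976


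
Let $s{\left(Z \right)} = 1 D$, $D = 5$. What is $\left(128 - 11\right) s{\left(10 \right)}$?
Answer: $585$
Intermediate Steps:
$s{\left(Z \right)} = 5$ ($s{\left(Z \right)} = 1 \cdot 5 = 5$)
$\left(128 - 11\right) s{\left(10 \right)} = \left(128 - 11\right) 5 = 117 \cdot 5 = 585$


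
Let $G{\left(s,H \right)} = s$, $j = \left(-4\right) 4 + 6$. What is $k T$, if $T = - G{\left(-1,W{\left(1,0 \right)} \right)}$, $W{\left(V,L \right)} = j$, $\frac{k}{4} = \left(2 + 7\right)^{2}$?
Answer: $324$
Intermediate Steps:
$k = 324$ ($k = 4 \left(2 + 7\right)^{2} = 4 \cdot 9^{2} = 4 \cdot 81 = 324$)
$j = -10$ ($j = -16 + 6 = -10$)
$W{\left(V,L \right)} = -10$
$T = 1$ ($T = \left(-1\right) \left(-1\right) = 1$)
$k T = 324 \cdot 1 = 324$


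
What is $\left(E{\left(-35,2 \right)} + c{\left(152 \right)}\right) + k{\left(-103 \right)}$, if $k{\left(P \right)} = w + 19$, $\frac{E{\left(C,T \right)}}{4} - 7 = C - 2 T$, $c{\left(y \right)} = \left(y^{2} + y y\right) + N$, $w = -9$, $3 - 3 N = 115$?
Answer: $\frac{138158}{3} \approx 46053.0$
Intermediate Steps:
$N = - \frac{112}{3}$ ($N = 1 - \frac{115}{3} = - \frac{112}{3} \approx -37.333$)
$c{\left(y \right)} = - \frac{112}{3} + 2 y^{2}$ ($c{\left(y \right)} = \left(y^{2} + y y\right) - \frac{112}{3} = \left(y^{2} + y^{2}\right) - \frac{112}{3} = 2 y^{2} - \frac{112}{3} = - \frac{112}{3} + 2 y^{2}$)
$E{\left(C,T \right)} = 28 - 8 T + 4 C$ ($E{\left(C,T \right)} = 28 + 4 \left(C - 2 T\right) = 28 + \left(- 8 T + 4 C\right) = 28 - 8 T + 4 C$)
$k{\left(P \right)} = 10$ ($k{\left(P \right)} = -9 + 19 = 10$)
$\left(E{\left(-35,2 \right)} + c{\left(152 \right)}\right) + k{\left(-103 \right)} = \left(\left(28 - 16 + 4 \left(-35\right)\right) - \left(\frac{112}{3} - 2 \cdot 152^{2}\right)\right) + 10 = \left(\left(28 - 16 - 140\right) + \left(- \frac{112}{3} + 2 \cdot 23104\right)\right) + 10 = \left(-128 + \left(- \frac{112}{3} + 46208\right)\right) + 10 = \left(-128 + \frac{138512}{3}\right) + 10 = \frac{138128}{3} + 10 = \frac{138158}{3}$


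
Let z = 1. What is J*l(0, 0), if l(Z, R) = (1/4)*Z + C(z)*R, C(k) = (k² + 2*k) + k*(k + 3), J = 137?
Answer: 0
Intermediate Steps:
C(k) = k² + 2*k + k*(3 + k) (C(k) = (k² + 2*k) + k*(3 + k) = k² + 2*k + k*(3 + k))
l(Z, R) = 7*R + Z/4 (l(Z, R) = (1/4)*Z + (1*(5 + 2*1))*R = (1*(¼))*Z + (1*(5 + 2))*R = Z/4 + (1*7)*R = Z/4 + 7*R = 7*R + Z/4)
J*l(0, 0) = 137*(7*0 + (¼)*0) = 137*(0 + 0) = 137*0 = 0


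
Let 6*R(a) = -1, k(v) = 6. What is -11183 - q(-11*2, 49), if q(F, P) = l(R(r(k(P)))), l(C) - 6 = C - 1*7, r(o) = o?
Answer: -67091/6 ≈ -11182.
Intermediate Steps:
R(a) = -⅙ (R(a) = (⅙)*(-1) = -⅙)
l(C) = -1 + C (l(C) = 6 + (C - 1*7) = 6 + (C - 7) = 6 + (-7 + C) = -1 + C)
q(F, P) = -7/6 (q(F, P) = -1 - ⅙ = -7/6)
-11183 - q(-11*2, 49) = -11183 - 1*(-7/6) = -11183 + 7/6 = -67091/6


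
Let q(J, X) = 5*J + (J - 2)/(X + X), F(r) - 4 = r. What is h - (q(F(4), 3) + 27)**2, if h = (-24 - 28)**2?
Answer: -1920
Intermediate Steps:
F(r) = 4 + r
q(J, X) = 5*J + (-2 + J)/(2*X) (q(J, X) = 5*J + (-2 + J)/((2*X)) = 5*J + (-2 + J)*(1/(2*X)) = 5*J + (-2 + J)/(2*X))
h = 2704 (h = (-52)**2 = 2704)
h - (q(F(4), 3) + 27)**2 = 2704 - ((1/2)*(-2 + (4 + 4) + 10*(4 + 4)*3)/3 + 27)**2 = 2704 - ((1/2)*(1/3)*(-2 + 8 + 10*8*3) + 27)**2 = 2704 - ((1/2)*(1/3)*(-2 + 8 + 240) + 27)**2 = 2704 - ((1/2)*(1/3)*246 + 27)**2 = 2704 - (41 + 27)**2 = 2704 - 1*68**2 = 2704 - 1*4624 = 2704 - 4624 = -1920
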